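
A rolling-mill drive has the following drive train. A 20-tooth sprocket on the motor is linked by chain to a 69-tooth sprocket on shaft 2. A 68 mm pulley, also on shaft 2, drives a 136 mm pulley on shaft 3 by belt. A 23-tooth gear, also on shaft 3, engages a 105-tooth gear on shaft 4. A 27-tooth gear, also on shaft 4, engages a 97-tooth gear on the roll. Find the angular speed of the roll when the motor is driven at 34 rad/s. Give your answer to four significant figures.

0.3004 rad/s

Chain: ratio = 69/20 = 3.45, so shaft 2 turns at 34 / 3.45 = 9.8551 rad/s.
Belt: ratio = 136/68 = 2, so shaft 3 turns at 9.8551 / 2 = 4.9275 rad/s.
Gear mesh: ratio = 105/23 = 4.5652, so shaft 4 turns at 4.9275 / 4.5652 = 1.0794 rad/s.
Gear mesh: ratio = 97/27 = 3.5926, so the roll turns at 1.0794 / 3.5926 = 0.30044 rad/s.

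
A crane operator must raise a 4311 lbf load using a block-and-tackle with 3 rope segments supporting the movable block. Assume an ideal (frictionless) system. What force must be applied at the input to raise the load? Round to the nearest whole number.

1437 lbf

Block-and-tackle MA = number of supporting rope parts = 3.
Effort = load / MA = 4311 / 3 = 1437 lbf.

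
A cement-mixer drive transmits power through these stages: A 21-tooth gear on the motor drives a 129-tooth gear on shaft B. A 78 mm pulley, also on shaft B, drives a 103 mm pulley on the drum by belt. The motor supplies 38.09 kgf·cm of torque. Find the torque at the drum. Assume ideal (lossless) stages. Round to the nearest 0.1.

309.0 kgf·cm

Gear mesh: ratio = 129/21 = 6.1429; torque at shaft B = 38.09 × 6.1429 = 233.98 kgf·cm.
Belt: ratio = 103/78 = 1.3205; torque at the drum = 233.98 × 1.3205 = 308.98 kgf·cm.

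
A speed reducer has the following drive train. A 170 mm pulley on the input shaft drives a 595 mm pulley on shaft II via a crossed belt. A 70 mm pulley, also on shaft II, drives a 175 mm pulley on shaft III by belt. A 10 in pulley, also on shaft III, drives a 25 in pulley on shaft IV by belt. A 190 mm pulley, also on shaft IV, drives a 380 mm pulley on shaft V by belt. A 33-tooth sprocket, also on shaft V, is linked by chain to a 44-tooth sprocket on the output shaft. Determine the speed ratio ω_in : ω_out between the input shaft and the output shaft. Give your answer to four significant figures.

58.33

Each stage contributes driven/driver: belt 595/170 = 3.5, belt 175/70 = 2.5, belt 25/10 = 2.5, belt 380/190 = 2, chain 44/33 = 1.3333.
Overall: 3.5 × 2.5 × 2.5 × 2 × 1.3333 = 58.333.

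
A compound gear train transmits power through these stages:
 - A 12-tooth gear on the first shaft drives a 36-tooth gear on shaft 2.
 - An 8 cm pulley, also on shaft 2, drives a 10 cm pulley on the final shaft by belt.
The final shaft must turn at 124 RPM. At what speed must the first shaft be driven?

465 RPM

Overall ratio R = 3 × 1.25 = 3.75.
Required input speed = output speed × R = 124 × 3.75 = 465 RPM.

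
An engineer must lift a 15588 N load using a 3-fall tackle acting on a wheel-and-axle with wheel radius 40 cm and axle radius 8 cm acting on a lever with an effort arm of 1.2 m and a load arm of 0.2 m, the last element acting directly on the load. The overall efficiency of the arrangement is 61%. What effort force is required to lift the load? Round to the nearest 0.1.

Block-and-tackle MA = number of supporting rope parts = 3.
Wheel-and-axle MA = R/r = 40/8 = 5.
Lever MA = effort arm / load arm = 1.2/0.2 = 6.
Combined ideal MA = 3 × 5 × 6 = 90.
Actual MA = 90 × 0.61 = 54.9.
Effort = load / actual MA = 15588 / 54.9 = 283.93 N.

283.9 N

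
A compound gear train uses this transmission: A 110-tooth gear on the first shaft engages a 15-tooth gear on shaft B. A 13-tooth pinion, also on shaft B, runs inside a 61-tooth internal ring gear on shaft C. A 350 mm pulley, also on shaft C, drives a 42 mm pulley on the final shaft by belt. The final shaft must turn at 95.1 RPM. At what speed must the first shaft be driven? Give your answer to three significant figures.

7.30 RPM

Overall ratio R = 0.13636 × 4.6923 × 0.12 = 0.076783.
Required input speed = output speed × R = 95.1 × 0.076783 = 7.3021 RPM.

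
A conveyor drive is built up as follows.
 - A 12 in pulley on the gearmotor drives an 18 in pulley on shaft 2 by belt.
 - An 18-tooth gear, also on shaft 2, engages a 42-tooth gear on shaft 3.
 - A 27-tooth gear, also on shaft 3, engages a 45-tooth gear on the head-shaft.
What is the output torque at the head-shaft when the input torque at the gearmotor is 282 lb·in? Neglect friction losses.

After the belt (18/12): 282 × 1.5 = 423 lb·in
After the gear mesh (42/18): 423 × 2.3333 = 987 lb·in
After the gear mesh (45/27): 987 × 1.6667 = 1645 lb·in

1645 lb·in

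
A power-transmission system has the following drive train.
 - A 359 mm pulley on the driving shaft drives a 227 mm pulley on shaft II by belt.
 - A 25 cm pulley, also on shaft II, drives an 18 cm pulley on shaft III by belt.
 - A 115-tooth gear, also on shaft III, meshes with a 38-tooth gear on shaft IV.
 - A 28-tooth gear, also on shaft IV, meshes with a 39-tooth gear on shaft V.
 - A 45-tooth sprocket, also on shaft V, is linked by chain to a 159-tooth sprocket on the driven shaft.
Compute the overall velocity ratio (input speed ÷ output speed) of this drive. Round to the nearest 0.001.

Each stage contributes driven/driver: belt 227/359 = 0.63231, belt 18/25 = 0.72, gear mesh 38/115 = 0.33043, gear mesh 39/28 = 1.3929, chain 159/45 = 3.5333.
Overall: 0.63231 × 0.72 × 0.33043 × 1.3929 × 3.5333 = 0.74036.

0.740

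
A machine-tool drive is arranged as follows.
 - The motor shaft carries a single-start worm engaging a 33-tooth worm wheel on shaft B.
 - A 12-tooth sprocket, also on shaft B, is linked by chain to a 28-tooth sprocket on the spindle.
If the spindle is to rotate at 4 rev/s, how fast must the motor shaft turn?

308 rev/s

Overall ratio R = 33 × 2.3333 = 77.
Required input speed = output speed × R = 4 × 77 = 308 rev/s.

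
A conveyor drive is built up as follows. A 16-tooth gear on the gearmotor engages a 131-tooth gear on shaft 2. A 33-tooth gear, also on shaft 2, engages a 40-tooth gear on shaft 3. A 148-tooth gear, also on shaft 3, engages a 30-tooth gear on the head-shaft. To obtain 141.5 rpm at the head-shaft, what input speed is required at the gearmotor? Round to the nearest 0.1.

284.7 rpm

Overall ratio R = 8.1875 × 1.2121 × 0.2027 = 2.0117.
Required input speed = output speed × R = 141.5 × 2.0117 = 284.65 rpm.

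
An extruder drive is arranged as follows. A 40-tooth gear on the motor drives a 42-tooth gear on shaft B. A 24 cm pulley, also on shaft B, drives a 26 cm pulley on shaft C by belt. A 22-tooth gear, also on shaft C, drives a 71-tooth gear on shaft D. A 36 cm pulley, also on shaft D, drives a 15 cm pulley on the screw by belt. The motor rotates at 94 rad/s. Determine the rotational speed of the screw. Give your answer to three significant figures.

the motor → shaft B (gear mesh, 42/40): 94 ÷ 1.05 = 89.524 rad/s
shaft B → shaft C (belt, 26/24): 89.524 ÷ 1.0833 = 82.637 rad/s
shaft C → shaft D (gear mesh, 71/22): 82.637 ÷ 3.2273 = 25.606 rad/s
shaft D → the screw (belt, 15/36): 25.606 ÷ 0.41667 = 61.454 rad/s

61.5 rad/s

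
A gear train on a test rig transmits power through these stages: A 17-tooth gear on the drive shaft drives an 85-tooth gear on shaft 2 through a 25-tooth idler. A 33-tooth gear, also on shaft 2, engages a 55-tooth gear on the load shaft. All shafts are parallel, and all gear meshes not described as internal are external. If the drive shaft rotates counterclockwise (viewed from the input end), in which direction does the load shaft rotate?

clockwise

the drive shaft → shaft 2: driver → idler → driven is 2 external meshes, 2 reversals → CCW.
shaft 2 → the load shaft: external mesh, 1 reversal → CW.
3 reversals in total — an odd number — so the load shaft turns opposite to the drive shaft.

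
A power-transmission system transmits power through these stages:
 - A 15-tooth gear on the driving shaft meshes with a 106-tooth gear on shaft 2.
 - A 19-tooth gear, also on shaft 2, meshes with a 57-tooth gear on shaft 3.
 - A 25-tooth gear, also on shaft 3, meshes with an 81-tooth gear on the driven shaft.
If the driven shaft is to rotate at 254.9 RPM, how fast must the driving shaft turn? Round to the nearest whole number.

17509 RPM

Overall ratio R = 7.0667 × 3 × 3.24 = 68.688.
Required input speed = output speed × R = 254.9 × 68.688 = 17509 RPM.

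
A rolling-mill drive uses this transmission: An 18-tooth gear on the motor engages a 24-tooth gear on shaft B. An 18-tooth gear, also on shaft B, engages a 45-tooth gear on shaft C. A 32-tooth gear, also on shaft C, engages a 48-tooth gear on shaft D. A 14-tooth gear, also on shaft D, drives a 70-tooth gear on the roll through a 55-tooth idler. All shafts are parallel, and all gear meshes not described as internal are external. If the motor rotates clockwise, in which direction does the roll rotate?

the motor → shaft B: external mesh, 1 reversal → CCW.
shaft B → shaft C: external mesh, 1 reversal → CW.
shaft C → shaft D: external mesh, 1 reversal → CCW.
shaft D → the roll: driver → idler → driven is 2 external meshes, 2 reversals → CCW.
5 reversals in total — an odd number — so the roll turns opposite to the motor.

anticlockwise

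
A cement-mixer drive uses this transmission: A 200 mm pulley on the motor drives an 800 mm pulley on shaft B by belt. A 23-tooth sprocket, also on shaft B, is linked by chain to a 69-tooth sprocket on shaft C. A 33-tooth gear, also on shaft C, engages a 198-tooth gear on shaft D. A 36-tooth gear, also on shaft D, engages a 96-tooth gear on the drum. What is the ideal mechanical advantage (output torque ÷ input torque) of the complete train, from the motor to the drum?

192

Each stage contributes driven/driver: belt 800/200 = 4, chain 69/23 = 3, gear mesh 198/33 = 6, gear mesh 96/36 = 2.6667.
Overall: 4 × 3 × 6 × 2.6667 = 192.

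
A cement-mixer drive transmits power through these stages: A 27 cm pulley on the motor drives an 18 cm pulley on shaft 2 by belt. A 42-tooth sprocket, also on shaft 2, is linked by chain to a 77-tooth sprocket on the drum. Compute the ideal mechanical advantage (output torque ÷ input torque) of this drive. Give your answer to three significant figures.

Each stage contributes driven/driver: belt 18/27 = 0.66667, chain 77/42 = 1.8333.
Overall: 0.66667 × 1.8333 = 1.2222.

1.22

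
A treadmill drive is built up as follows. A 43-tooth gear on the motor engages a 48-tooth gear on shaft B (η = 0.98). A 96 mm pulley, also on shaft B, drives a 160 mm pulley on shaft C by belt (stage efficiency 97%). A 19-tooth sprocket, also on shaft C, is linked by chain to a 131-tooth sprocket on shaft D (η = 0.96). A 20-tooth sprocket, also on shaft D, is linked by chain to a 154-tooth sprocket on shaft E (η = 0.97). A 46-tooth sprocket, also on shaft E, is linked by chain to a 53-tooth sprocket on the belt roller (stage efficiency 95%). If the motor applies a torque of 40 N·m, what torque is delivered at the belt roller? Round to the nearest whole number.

Gear mesh: ratio = 48/43 = 1.1163; torque at shaft B = 40 × 1.1163 × 0.98 = 43.758 N·m.
Belt: ratio = 160/96 = 1.6667; torque at shaft C = 43.758 × 1.6667 × 0.97 = 70.742 N·m.
Chain: ratio = 131/19 = 6.8947; torque at shaft D = 70.742 × 6.8947 × 0.96 = 468.24 N·m.
Chain: ratio = 154/20 = 7.7; torque at shaft E = 468.24 × 7.7 × 0.97 = 3497.3 N·m.
Chain: ratio = 53/46 = 1.1522; torque at the belt roller = 3497.3 × 1.1522 × 0.95 = 3828 N·m.

3828 N·m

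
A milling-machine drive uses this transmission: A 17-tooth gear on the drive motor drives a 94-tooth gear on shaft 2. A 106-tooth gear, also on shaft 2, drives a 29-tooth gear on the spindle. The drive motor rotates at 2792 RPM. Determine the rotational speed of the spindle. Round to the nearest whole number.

the drive motor → shaft 2 (gear mesh, 94/17): 2792 ÷ 5.5294 = 504.94 RPM
shaft 2 → the spindle (gear mesh, 29/106): 504.94 ÷ 0.27358 = 1845.6 RPM

1846 RPM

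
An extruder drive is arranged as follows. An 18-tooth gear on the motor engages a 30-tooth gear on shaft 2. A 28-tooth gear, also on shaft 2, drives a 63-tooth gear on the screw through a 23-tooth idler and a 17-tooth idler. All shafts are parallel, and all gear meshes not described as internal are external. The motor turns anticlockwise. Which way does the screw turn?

the motor → shaft 2: external mesh, 1 reversal → CW.
shaft 2 → the screw: driver → idler → idler → driven is 3 external meshes, 3 reversals → CCW.
4 reversals in total — an even number — so the screw turns the same way as the motor.

anticlockwise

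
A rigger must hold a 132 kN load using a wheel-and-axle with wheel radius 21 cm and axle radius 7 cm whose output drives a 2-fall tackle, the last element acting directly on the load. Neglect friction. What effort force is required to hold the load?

Wheel-and-axle MA = R/r = 21/7 = 3.
Block-and-tackle MA = number of supporting rope parts = 2.
Combined ideal MA = 3 × 2 = 6.
Effort = load / MA = 132 / 6 = 22 kN.

22 kN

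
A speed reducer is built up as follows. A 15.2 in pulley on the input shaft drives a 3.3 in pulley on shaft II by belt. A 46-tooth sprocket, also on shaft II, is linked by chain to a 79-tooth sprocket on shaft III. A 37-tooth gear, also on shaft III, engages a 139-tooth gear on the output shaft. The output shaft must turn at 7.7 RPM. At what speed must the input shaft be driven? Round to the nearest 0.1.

Overall ratio R = 0.21711 × 1.7174 × 3.7568 = 1.4007.
Required input speed = output speed × R = 7.7 × 1.4007 = 10.786 RPM.

10.8 RPM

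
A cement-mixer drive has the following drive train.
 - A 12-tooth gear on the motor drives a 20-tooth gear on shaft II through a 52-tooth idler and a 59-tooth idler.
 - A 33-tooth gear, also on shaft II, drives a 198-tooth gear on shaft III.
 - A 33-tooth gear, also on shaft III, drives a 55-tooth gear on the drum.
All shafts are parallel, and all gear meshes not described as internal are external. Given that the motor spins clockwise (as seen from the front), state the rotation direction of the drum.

counterclockwise

the motor → shaft II: driver → idler → idler → driven is 3 external meshes, 3 reversals → CCW.
shaft II → shaft III: external mesh, 1 reversal → CW.
shaft III → the drum: external mesh, 1 reversal → CCW.
5 reversals in total — an odd number — so the drum turns opposite to the motor.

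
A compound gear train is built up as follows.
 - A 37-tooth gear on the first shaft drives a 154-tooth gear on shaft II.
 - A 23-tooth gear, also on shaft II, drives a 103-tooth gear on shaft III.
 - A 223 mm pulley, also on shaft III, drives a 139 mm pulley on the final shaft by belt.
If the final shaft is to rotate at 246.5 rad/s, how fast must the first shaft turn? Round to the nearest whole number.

2864 rad/s

Overall ratio R = 4.1622 × 4.4783 × 0.62332 = 11.618.
Required input speed = output speed × R = 246.5 × 11.618 = 2863.9 rad/s.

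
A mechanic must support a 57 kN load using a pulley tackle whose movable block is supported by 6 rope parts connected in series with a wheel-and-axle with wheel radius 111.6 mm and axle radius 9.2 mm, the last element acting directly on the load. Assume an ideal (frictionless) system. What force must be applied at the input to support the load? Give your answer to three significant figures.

0.783 kN

Block-and-tackle MA = number of supporting rope parts = 6.
Wheel-and-axle MA = R/r = 111.6/9.2 = 12.13.
Combined ideal MA = 6 × 12.13 = 72.783.
Effort = load / MA = 57 / 72.783 = 0.78315 kN.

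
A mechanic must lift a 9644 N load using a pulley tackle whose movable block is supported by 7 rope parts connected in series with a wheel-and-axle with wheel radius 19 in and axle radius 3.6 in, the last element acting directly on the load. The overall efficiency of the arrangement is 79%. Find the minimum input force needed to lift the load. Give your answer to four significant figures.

Block-and-tackle MA = number of supporting rope parts = 7.
Wheel-and-axle MA = R/r = 19/3.6 = 5.2778.
Combined ideal MA = 7 × 5.2778 = 36.944.
Actual MA = 36.944 × 0.79 = 29.186.
Effort = load / actual MA = 9644 / 29.186 = 330.43 N.

330.4 N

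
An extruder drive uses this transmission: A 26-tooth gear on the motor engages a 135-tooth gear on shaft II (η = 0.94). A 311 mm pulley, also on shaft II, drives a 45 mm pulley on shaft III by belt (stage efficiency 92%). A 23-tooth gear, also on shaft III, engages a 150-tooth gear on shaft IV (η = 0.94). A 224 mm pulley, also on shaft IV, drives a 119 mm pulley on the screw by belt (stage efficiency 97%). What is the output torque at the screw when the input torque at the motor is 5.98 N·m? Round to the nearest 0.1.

gear mesh 135/26 = 5.1923 → τ = 5.98·5.1923·0.94 = 29.187 N·m
belt 45/311 = 0.14469 → τ = 29.187·0.14469·0.92 = 3.8853 N·m
gear mesh 150/23 = 6.5217 → τ = 3.8853·6.5217·0.94 = 23.819 N·m
belt 119/224 = 0.53125 → τ = 23.819·0.53125·0.97 = 12.274 N·m

12.3 N·m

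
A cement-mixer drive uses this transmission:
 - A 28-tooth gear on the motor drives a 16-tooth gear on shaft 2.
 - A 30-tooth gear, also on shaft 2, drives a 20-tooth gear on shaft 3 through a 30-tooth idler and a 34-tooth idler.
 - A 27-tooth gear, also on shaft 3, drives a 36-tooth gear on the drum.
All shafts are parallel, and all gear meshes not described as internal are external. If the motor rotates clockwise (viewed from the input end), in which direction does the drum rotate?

the motor → shaft 2: external mesh, 1 reversal → CCW.
shaft 2 → shaft 3: driver → idler → idler → driven is 3 external meshes, 3 reversals → CW.
shaft 3 → the drum: external mesh, 1 reversal → CCW.
5 reversals in total — an odd number — so the drum turns opposite to the motor.

anticlockwise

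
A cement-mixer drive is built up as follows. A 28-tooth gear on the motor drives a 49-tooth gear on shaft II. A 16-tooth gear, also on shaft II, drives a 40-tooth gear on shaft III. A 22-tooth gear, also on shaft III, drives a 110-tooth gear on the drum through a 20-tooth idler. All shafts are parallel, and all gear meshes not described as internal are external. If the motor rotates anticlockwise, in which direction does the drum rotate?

the motor → shaft II: external mesh, 1 reversal → CW.
shaft II → shaft III: external mesh, 1 reversal → CCW.
shaft III → the drum: driver → idler → driven is 2 external meshes, 2 reversals → CCW.
4 reversals in total — an even number — so the drum turns the same way as the motor.

anticlockwise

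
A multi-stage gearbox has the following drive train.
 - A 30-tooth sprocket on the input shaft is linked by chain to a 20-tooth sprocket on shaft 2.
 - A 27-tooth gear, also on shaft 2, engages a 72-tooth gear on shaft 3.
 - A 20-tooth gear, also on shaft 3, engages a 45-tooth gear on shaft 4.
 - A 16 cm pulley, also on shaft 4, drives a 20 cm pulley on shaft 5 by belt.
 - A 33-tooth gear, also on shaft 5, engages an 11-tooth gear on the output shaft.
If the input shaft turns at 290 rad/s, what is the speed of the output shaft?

174 rad/s

the input shaft → shaft 2 (chain, 20/30): 290 ÷ 0.66667 = 435 rad/s
shaft 2 → shaft 3 (gear mesh, 72/27): 435 ÷ 2.6667 = 163.12 rad/s
shaft 3 → shaft 4 (gear mesh, 45/20): 163.12 ÷ 2.25 = 72.5 rad/s
shaft 4 → shaft 5 (belt, 20/16): 72.5 ÷ 1.25 = 58 rad/s
shaft 5 → the output shaft (gear mesh, 11/33): 58 ÷ 0.33333 = 174 rad/s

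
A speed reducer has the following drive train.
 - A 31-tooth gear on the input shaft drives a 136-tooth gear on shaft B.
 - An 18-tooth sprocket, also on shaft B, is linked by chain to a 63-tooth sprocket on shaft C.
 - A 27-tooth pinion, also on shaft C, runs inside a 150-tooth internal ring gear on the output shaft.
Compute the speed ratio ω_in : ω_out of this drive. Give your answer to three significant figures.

Each stage contributes driven/driver: gear mesh 136/31 = 4.3871, chain 63/18 = 3.5, internal gear 150/27 = 5.5556.
Overall: 4.3871 × 3.5 × 5.5556 = 85.305.

85.3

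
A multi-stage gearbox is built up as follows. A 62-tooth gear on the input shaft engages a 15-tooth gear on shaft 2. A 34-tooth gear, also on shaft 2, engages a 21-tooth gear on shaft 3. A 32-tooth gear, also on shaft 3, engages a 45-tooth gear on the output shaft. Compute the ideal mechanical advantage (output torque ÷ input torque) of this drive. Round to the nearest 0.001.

Each stage contributes driven/driver: gear mesh 15/62 = 0.24194, gear mesh 21/34 = 0.61765, gear mesh 45/32 = 1.4062.
Overall: 0.24194 × 0.61765 × 1.4062 = 0.21014.

0.210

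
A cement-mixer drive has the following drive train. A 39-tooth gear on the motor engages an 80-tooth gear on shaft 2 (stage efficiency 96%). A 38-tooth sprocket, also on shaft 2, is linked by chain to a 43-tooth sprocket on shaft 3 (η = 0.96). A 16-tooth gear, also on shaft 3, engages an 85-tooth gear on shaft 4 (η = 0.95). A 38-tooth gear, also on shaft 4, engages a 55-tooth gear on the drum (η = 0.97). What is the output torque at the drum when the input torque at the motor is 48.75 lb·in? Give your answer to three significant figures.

Gear mesh: ratio = 80/39 = 2.0513; torque at shaft 2 = 48.75 × 2.0513 × 0.96 = 96 lb·in.
Chain: ratio = 43/38 = 1.1316; torque at shaft 3 = 96 × 1.1316 × 0.96 = 104.29 lb·in.
Gear mesh: ratio = 85/16 = 5.3125; torque at shaft 4 = 104.29 × 5.3125 × 0.95 = 526.32 lb·in.
Gear mesh: ratio = 55/38 = 1.4474; torque at the drum = 526.32 × 1.4474 × 0.97 = 738.93 lb·in.

739 lb·in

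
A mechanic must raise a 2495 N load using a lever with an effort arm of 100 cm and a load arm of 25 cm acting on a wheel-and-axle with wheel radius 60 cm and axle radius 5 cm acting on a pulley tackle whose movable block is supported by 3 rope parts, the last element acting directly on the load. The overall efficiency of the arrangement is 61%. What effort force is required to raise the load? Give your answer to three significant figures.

28.4 N

Lever MA = effort arm / load arm = 100/25 = 4.
Wheel-and-axle MA = R/r = 60/5 = 12.
Block-and-tackle MA = number of supporting rope parts = 3.
Combined ideal MA = 4 × 12 × 3 = 144.
Actual MA = 144 × 0.61 = 87.84.
Effort = load / actual MA = 2495 / 87.84 = 28.404 N.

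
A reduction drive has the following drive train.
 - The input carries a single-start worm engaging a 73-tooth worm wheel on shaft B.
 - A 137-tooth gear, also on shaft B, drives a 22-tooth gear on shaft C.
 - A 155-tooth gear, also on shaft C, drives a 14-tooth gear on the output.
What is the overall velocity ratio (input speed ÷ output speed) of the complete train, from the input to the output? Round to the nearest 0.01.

1.06

Each stage contributes driven/driver: worm 73/1 = 73, gear mesh 22/137 = 0.16058, gear mesh 14/155 = 0.090323.
Overall: 73 × 0.16058 × 0.090323 = 1.0588.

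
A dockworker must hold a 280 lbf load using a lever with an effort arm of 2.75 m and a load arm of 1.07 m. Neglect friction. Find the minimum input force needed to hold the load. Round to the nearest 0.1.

108.9 lbf

Lever MA = effort arm / load arm = 2.75/1.07 = 2.5701.
Effort = load / MA = 280 / 2.5701 = 108.95 lbf.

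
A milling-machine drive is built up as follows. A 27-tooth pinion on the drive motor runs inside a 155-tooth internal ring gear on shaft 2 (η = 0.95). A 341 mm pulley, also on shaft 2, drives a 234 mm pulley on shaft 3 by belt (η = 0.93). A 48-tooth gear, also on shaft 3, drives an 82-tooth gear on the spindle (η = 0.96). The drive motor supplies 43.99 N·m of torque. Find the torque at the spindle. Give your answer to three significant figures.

251 N·m

After the internal gear (155/27): 43.99 × 5.7407 × 0.95 = 239.91 N·m
After the belt (234/341): 239.91 × 0.68622 × 0.93 = 153.11 N·m
After the gear mesh (82/48): 153.11 × 1.7083 × 0.96 = 251.09 N·m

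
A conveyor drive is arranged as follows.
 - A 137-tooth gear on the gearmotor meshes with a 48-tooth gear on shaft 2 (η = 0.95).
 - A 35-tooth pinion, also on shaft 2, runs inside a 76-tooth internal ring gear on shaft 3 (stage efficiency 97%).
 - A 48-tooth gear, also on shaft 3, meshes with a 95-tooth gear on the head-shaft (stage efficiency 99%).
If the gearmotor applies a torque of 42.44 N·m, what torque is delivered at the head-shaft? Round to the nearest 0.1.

gear mesh 48/137 = 0.35036 → τ = 42.44·0.35036·0.95 = 14.126 N·m
internal gear 76/35 = 2.1714 → τ = 14.126·2.1714·0.97 = 29.753 N·m
gear mesh 95/48 = 1.9792 → τ = 29.753·1.9792·0.99 = 58.298 N·m

58.3 N·m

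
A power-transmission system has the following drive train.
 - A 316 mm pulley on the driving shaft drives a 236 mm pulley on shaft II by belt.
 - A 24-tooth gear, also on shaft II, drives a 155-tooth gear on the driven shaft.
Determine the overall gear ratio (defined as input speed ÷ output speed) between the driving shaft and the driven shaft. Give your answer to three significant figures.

Each stage contributes driven/driver: belt 236/316 = 0.74684, gear mesh 155/24 = 6.4583.
Overall: 0.74684 × 6.4583 = 4.8233.

4.82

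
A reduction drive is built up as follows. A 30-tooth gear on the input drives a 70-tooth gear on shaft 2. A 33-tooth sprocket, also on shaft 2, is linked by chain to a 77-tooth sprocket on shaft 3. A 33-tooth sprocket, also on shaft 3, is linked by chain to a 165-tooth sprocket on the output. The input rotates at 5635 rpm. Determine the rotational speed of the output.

the input → shaft 2 (gear mesh, 70/30): 5635 ÷ 2.3333 = 2415 rpm
shaft 2 → shaft 3 (chain, 77/33): 2415 ÷ 2.3333 = 1035 rpm
shaft 3 → the output (chain, 165/33): 1035 ÷ 5 = 207 rpm

207 rpm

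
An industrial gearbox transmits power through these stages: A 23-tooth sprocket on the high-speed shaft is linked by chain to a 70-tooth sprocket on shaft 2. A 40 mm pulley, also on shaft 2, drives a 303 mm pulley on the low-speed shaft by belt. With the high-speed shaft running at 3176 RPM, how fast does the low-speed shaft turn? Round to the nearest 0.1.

the high-speed shaft → shaft 2 (chain, 70/23): 3176 ÷ 3.0435 = 1043.5 RPM
shaft 2 → the low-speed shaft (belt, 303/40): 1043.5 ÷ 7.575 = 137.76 RPM

137.8 RPM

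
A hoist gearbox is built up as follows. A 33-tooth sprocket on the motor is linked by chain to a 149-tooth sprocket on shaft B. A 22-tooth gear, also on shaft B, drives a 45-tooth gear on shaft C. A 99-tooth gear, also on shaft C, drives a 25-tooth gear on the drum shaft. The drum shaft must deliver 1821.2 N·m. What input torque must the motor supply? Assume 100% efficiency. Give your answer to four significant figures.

780.9 N·m

Overall ratio R = 4.5152 × 2.0455 × 0.25253 = 2.3322.
Input torque = output torque / R = 1821.2 / 2.3322 = 780.89 N·m.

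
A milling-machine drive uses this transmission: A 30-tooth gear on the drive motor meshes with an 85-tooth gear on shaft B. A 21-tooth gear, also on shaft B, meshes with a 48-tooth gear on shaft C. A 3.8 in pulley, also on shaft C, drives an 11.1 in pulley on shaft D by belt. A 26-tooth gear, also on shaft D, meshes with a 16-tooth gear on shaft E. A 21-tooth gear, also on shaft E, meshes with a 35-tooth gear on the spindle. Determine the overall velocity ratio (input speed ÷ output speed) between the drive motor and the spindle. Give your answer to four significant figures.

Each stage contributes driven/driver: gear mesh 85/30 = 2.8333, gear mesh 48/21 = 2.2857, belt 11.1/3.8 = 2.9211, gear mesh 16/26 = 0.61538, gear mesh 35/21 = 1.6667.
Overall: 2.8333 × 2.2857 × 2.9211 × 0.61538 × 1.6667 = 19.402.

19.40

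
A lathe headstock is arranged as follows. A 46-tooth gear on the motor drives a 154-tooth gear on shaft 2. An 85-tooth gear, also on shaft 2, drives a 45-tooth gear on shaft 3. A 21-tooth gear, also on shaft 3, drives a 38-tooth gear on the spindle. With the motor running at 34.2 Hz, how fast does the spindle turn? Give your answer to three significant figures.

10.7 Hz

Gear mesh: ratio = 154/46 = 3.3478, so shaft 2 turns at 34.2 / 3.3478 = 10.216 Hz.
Gear mesh: ratio = 45/85 = 0.52941, so shaft 3 turns at 10.216 / 0.52941 = 19.296 Hz.
Gear mesh: ratio = 38/21 = 1.8095, so the spindle turns at 19.296 / 1.8095 = 10.664 Hz.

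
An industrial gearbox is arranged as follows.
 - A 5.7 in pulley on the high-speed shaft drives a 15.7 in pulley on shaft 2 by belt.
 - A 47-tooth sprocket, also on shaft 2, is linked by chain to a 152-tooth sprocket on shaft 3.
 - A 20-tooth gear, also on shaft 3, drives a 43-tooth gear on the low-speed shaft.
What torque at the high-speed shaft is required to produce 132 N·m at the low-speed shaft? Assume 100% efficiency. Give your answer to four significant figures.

6.892 N·m

Overall ratio R = 2.7544 × 3.234 × 2.15 = 19.152.
Input torque = output torque / R = 132 / 19.152 = 6.8923 N·m.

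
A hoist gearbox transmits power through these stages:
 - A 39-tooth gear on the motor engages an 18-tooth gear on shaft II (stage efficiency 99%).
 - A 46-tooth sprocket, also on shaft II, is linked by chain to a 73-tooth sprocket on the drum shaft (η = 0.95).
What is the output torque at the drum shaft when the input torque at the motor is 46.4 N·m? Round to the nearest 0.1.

32.0 N·m

After the gear mesh (18/39): 46.4 × 0.46154 × 0.99 = 21.201 N·m
After the chain (73/46): 21.201 × 1.587 × 0.95 = 31.963 N·m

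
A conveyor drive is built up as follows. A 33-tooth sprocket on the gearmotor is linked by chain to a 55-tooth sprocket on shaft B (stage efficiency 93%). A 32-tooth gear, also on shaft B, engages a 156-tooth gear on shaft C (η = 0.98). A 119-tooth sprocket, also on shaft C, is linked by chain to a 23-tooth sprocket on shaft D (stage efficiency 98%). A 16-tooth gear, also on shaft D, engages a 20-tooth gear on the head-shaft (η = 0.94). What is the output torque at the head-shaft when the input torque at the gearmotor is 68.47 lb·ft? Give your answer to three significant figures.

chain 55/33 = 1.6667 → τ = 68.47·1.6667·0.93 = 106.13 lb·ft
gear mesh 156/32 = 4.875 → τ = 106.13·4.875·0.98 = 507.03 lb·ft
chain 23/119 = 0.19328 → τ = 507.03·0.19328·0.98 = 96.037 lb·ft
gear mesh 20/16 = 1.25 → τ = 96.037·1.25·0.94 = 112.84 lb·ft

113 lb·ft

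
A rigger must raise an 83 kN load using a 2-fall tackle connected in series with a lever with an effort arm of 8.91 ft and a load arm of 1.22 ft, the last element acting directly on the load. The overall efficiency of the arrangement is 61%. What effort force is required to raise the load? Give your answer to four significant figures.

Block-and-tackle MA = number of supporting rope parts = 2.
Lever MA = effort arm / load arm = 8.91/1.22 = 7.3033.
Combined ideal MA = 2 × 7.3033 = 14.607.
Actual MA = 14.607 × 0.61 = 8.91.
Effort = load / actual MA = 83 / 8.91 = 9.3154 kN.

9.315 kN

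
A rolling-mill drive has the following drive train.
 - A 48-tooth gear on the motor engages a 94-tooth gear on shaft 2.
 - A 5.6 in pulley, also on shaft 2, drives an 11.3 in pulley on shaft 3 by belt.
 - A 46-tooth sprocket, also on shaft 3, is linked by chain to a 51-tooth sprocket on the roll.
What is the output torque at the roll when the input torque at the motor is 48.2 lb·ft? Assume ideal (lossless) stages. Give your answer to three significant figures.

211 lb·ft

Gear mesh: ratio = 94/48 = 1.9583; torque at shaft 2 = 48.2 × 1.9583 = 94.392 lb·ft.
Belt: ratio = 11.3/5.6 = 2.0179; torque at shaft 3 = 94.392 × 2.0179 = 190.47 lb·ft.
Chain: ratio = 51/46 = 1.1087; torque at the roll = 190.47 × 1.1087 = 211.17 lb·ft.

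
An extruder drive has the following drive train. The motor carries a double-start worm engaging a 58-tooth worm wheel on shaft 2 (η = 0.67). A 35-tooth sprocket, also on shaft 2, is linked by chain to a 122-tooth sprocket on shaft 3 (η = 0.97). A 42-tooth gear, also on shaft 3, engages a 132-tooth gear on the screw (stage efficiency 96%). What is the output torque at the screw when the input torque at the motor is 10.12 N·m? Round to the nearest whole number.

worm 58/2 = 29 → τ = 10.12·29·0.67 = 196.63 N·m
chain 122/35 = 3.4857 → τ = 196.63·3.4857·0.97 = 664.84 N·m
gear mesh 132/42 = 3.1429 → τ = 664.84·3.1429·0.96 = 2005.9 N·m

2006 N·m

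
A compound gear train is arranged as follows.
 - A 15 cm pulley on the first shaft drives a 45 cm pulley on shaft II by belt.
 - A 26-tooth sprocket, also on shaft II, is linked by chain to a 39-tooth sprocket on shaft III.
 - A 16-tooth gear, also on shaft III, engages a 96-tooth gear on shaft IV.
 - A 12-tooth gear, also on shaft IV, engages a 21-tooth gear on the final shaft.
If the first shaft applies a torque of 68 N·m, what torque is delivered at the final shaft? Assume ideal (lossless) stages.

3213 N·m

After the belt (45/15): 68 × 3 = 204 N·m
After the chain (39/26): 204 × 1.5 = 306 N·m
After the gear mesh (96/16): 306 × 6 = 1836 N·m
After the gear mesh (21/12): 1836 × 1.75 = 3213 N·m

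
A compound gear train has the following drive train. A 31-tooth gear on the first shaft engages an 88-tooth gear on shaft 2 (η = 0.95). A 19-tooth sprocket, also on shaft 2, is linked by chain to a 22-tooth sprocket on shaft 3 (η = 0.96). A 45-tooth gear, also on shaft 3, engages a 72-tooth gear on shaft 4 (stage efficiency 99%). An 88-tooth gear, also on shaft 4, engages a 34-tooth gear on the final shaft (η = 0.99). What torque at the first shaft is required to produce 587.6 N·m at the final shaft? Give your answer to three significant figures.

324 N·m

Overall ratio R = 2.8387 × 1.1579 × 1.6 × 0.38636 = 2.0319; overall efficiency η = 0.95 × 0.96 × 0.99 × 0.99 = 0.8939.
Input torque = output torque / (R × η) = 587.6 / (2.0319 × 0.8939) = 323.53 N·m.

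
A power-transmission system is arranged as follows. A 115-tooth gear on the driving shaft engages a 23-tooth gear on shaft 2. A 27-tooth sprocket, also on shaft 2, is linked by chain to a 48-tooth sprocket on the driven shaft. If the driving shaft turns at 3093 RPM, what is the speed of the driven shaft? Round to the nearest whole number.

8699 RPM

gear mesh 23/115 = 0.2 → 3093/0.2 = 15465 RPM
chain 48/27 = 1.7778 → 15465/1.7778 = 8699.1 RPM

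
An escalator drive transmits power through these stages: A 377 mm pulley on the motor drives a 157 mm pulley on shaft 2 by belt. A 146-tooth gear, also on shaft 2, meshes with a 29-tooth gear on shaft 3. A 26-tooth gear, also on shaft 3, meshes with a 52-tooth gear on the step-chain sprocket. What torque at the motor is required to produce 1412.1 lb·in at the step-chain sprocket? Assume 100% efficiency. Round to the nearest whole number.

8536 lb·in

Overall ratio R = 0.41645 × 0.19863 × 2 = 0.16544.
Input torque = output torque / R = 1412.1 / 0.16544 = 8535.6 lb·in.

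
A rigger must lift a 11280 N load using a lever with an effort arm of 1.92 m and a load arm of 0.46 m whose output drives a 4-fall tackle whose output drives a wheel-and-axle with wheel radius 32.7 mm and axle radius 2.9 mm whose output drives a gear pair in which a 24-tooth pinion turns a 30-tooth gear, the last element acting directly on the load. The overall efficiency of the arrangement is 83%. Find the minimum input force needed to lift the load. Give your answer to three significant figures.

57.8 N

Lever MA = effort arm / load arm = 1.92/0.46 = 4.1739.
Block-and-tackle MA = number of supporting rope parts = 4.
Wheel-and-axle MA = R/r = 32.7/2.9 = 11.276.
Gear pair MA = 30/24 = 1.25.
Combined ideal MA = 4.1739 × 4 × 11.276 × 1.25 = 235.32.
Actual MA = 235.32 × 0.83 = 195.32.
Effort = load / actual MA = 11280 / 195.32 = 57.752 N.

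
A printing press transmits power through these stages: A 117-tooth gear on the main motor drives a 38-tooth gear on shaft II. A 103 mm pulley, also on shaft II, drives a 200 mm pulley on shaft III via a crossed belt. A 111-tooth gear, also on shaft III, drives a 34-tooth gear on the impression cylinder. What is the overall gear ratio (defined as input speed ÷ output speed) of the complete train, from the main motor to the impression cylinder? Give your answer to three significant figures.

0.193

Each stage contributes driven/driver: gear mesh 38/117 = 0.32479, belt 200/103 = 1.9417, gear mesh 34/111 = 0.30631.
Overall: 0.32479 × 1.9417 × 0.30631 = 0.19317.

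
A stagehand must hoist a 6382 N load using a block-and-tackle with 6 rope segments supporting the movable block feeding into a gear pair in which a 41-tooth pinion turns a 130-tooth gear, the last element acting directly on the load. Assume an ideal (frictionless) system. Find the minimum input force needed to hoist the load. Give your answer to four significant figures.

335.5 N

Block-and-tackle MA = number of supporting rope parts = 6.
Gear pair MA = 130/41 = 3.1707.
Combined ideal MA = 6 × 3.1707 = 19.024.
Effort = load / MA = 6382 / 19.024 = 335.46 N.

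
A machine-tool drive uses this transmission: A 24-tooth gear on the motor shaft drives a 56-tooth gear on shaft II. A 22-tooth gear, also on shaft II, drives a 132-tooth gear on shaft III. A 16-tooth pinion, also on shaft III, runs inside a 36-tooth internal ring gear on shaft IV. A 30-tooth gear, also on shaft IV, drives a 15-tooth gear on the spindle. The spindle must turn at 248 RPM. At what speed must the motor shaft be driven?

Overall ratio R = 2.3333 × 6 × 2.25 × 0.5 = 15.75.
Required input speed = output speed × R = 248 × 15.75 = 3906 RPM.

3906 RPM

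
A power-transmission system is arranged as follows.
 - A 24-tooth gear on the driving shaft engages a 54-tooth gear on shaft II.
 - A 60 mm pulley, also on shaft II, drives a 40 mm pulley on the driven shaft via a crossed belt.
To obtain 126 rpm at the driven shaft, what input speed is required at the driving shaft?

189 rpm

Overall ratio R = 2.25 × 0.66667 = 1.5.
Required input speed = output speed × R = 126 × 1.5 = 189 rpm.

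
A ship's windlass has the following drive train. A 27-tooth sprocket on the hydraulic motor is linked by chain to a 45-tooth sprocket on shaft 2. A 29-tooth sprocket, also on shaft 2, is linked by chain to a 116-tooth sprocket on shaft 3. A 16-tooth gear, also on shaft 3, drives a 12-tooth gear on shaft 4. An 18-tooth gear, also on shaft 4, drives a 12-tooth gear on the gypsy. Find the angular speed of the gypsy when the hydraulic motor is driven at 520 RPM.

156 RPM

the hydraulic motor → shaft 2 (chain, 45/27): 520 ÷ 1.6667 = 312 RPM
shaft 2 → shaft 3 (chain, 116/29): 312 ÷ 4 = 78 RPM
shaft 3 → shaft 4 (gear mesh, 12/16): 78 ÷ 0.75 = 104 RPM
shaft 4 → the gypsy (gear mesh, 12/18): 104 ÷ 0.66667 = 156 RPM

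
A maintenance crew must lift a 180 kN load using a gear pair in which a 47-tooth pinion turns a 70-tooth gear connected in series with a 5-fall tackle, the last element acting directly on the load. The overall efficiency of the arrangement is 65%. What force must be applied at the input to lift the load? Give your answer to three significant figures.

Gear pair MA = 70/47 = 1.4894.
Block-and-tackle MA = number of supporting rope parts = 5.
Combined ideal MA = 1.4894 × 5 = 7.4468.
Actual MA = 7.4468 × 0.65 = 4.8404.
Effort = load / actual MA = 180 / 4.8404 = 37.187 kN.

37.2 kN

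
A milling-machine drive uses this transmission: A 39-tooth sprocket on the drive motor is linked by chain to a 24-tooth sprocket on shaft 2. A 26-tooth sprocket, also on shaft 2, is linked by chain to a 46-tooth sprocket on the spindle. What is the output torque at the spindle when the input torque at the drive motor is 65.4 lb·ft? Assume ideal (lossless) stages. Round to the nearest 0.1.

Chain: ratio = 24/39 = 0.61538; torque at shaft 2 = 65.4 × 0.61538 = 40.246 lb·ft.
Chain: ratio = 46/26 = 1.7692; torque at the spindle = 40.246 × 1.7692 = 71.205 lb·ft.

71.2 lb·ft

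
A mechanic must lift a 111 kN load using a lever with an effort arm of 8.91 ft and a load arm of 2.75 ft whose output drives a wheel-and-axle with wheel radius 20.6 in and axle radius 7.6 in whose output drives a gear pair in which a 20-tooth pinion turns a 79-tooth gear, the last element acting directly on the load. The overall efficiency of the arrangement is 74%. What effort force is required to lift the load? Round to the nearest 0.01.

Lever MA = effort arm / load arm = 8.91/2.75 = 3.24.
Wheel-and-axle MA = R/r = 20.6/7.6 = 2.7105.
Gear pair MA = 79/20 = 3.95.
Combined ideal MA = 3.24 × 2.7105 × 3.95 = 34.689.
Actual MA = 34.689 × 0.74 = 25.67.
Effort = load / actual MA = 111 / 25.67 = 4.3241 kN.

4.32 kN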